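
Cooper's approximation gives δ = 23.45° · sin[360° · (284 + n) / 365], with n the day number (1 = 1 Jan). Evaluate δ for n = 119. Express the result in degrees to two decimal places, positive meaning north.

360 × (284 + 119) / 365 = 397.479°; sin(397.479°) = 0.6085.
δ = 23.45 × 0.6085 = 14.269° ≈ +14.27°.

+14.27°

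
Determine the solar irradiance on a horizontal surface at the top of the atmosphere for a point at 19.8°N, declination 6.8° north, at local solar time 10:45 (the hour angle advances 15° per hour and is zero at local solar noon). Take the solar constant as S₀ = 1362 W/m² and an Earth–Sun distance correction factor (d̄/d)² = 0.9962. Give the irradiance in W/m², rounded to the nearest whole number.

1255 W/m²

Hour angle H = 15° × (10.75 − 12) = -18.75°.
cos θ_z = sin(19.8°) sin(6.8°) + cos(19.8°) cos(6.8°) cos(-18.75°) = 0.0401 + 0.8847 = 0.9248.
Top-of-atmosphere irradiance = S₀ (d̄/d)² cos θ_z = 1362 × 0.9962 × 0.9248 = 1254.79 W/m².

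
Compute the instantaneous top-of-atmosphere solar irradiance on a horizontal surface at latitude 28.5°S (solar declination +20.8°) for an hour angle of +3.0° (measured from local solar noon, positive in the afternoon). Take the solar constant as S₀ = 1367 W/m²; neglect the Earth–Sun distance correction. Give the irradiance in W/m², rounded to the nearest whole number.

With φ = -28.5°, δ = 20.8°, H = 3.00°: sin φ sin δ = -0.1694, cos φ cos δ cos H = 0.8204, so cos θ_z = 0.6510.
Top-of-atmosphere irradiance = S₀ cos θ_z = 1367 × 0.6510 = 889.92 W/m².

890 W/m²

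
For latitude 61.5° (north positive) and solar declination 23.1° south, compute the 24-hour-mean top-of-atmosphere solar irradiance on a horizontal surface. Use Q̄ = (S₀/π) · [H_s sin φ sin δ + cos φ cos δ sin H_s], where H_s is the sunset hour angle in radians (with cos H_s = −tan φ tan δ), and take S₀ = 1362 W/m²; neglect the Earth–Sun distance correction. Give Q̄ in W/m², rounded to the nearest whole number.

18 W/m²

The sunset hour angle satisfies cos H_s = −tan φ tan δ = 0.7856, giving H_s = 38.22°. In radians, H_s = 0.6671.
H_s sin φ sin δ = 0.6671 × 0.8788 × -0.3923 = -0.2300.
cos φ cos δ sin H_s = 0.4772 × 0.9198 × 0.6187 = 0.2716.
Q̄ = (1362/π) × (-0.2300 + 0.2716) = 433.54 × 0.0416 = 18.04 W/m².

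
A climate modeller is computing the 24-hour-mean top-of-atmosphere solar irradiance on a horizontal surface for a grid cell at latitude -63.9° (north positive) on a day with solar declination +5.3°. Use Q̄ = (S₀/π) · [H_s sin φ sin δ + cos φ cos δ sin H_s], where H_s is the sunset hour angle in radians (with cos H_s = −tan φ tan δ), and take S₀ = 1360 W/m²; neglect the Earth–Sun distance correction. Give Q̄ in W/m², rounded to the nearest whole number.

137 W/m²

The sunset hour angle satisfies cos H_s = −tan φ tan δ = 0.1894, giving H_s = 79.08°. In radians, H_s = 1.3802.
H_s sin φ sin δ = 1.3802 × -0.8980 × 0.0924 = -0.1145.
cos φ cos δ sin H_s = 0.4399 × 0.9957 × 0.9819 = 0.4301.
Q̄ = (1360/π) × (-0.1145 + 0.4301) = 432.90 × 0.3156 = 136.62 W/m².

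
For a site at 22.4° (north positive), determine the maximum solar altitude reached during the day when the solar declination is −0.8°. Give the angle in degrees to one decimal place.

At local solar noon the hour angle is zero, so the elevation is 90° − |φ − δ| = 90° − |22.4° − (-0.8°)| = 90° − 23.2° = 66.8°.

66.8°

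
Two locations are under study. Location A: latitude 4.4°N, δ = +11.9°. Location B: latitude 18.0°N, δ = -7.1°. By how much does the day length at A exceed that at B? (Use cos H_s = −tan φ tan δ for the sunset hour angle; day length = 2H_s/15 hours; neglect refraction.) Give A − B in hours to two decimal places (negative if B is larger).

A: H_s = arccos(−tan 4.4° · tan 11.9°) = 90.93°, so 2H_s/15 = 12.1240 h.
B: H_s = arccos(−tan 18.0° · tan -7.1°) = 87.68°, so 2H_s/15 = 11.6907 h.
A − B = 12.1240 − 11.6907 = 0.4333 h.

+0.43 h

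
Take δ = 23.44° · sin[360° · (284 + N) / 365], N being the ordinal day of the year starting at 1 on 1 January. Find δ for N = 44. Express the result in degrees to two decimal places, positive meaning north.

-13.94°

360 × (284 + 44) / 365 = 323.507°; sin(323.507°) = -0.5947.
δ = 23.44 × -0.5947 = -13.940° ≈ -13.94°.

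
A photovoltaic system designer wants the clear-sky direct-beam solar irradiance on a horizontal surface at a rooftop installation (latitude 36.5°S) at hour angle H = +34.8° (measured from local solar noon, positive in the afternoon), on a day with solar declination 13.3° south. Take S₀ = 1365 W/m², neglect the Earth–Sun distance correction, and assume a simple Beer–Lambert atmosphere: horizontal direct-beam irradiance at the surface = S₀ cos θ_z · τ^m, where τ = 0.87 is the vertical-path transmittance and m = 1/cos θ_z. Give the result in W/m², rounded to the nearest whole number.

cos θ_z = sin φ sin δ + cos φ cos δ cos H = (-0.5948)(-0.2300) + (0.8039)(0.9732)(0.8211) = 0.7792.
Air mass m = 1/cos θ_z = 1/0.7792 = 1.283; τ^m = 0.87^1.283 = 0.8364.
Surface direct beam = 1365 × 0.7792 × 0.8364 = 889.60 W/m².

890 W/m²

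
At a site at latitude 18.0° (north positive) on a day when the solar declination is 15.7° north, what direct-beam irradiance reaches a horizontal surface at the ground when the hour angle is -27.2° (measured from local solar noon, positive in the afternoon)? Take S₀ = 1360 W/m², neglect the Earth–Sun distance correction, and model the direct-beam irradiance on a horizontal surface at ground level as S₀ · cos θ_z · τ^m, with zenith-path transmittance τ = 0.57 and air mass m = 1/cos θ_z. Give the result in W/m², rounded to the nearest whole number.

cos θ_z = sin(18.0°) sin(15.7°) + cos(18.0°) cos(15.7°) cos(-27.20°) = 0.0836 + 0.8143 = 0.8979.
Air mass m = 1/cos θ_z = 1/0.8979 = 1.114; τ^m = 0.57^1.114 = 0.5346.
Surface direct beam = 1360 × 0.8979 × 0.5346 = 652.82 W/m².

653 W/m²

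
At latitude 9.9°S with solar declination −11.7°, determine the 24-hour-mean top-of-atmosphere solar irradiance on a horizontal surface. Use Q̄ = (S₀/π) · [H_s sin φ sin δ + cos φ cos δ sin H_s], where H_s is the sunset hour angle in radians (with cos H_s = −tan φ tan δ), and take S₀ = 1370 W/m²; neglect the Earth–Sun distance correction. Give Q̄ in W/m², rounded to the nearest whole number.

cos H_s = −tan(-9.9°) · tan(-11.7°) = -0.0361, so H_s = arccos(-0.0361) = 92.07°. In radians, H_s = 1.6069.
H_s sin φ sin δ = 1.6069 × -0.1719 × -0.2028 = 0.0560.
cos φ cos δ sin H_s = 0.9851 × 0.9792 × 0.9993 = 0.9639.
Q̄ = (1370/π) × (0.0560 + 0.9639) = 436.08 × 1.0199 = 444.76 W/m².

445 W/m²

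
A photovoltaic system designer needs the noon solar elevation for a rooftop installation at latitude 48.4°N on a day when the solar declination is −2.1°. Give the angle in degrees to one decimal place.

At local solar noon the hour angle is zero, so the elevation is 90° − |φ − δ| = 90° − |48.4° − (-2.1°)| = 90° − 50.5° = 39.5°.

39.5°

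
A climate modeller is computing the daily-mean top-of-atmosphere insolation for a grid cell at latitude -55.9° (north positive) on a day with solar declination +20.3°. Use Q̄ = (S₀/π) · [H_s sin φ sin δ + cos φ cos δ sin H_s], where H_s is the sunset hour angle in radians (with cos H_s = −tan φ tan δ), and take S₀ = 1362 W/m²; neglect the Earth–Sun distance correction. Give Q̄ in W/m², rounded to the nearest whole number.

−tan φ tan δ = −(-1.4770)(0.3699) = 0.5463; H_s = arccos(0.5463) = 56.89°. In radians, H_s = 0.9929.
H_s sin φ sin δ = 0.9929 × -0.8281 × 0.3469 = -0.2852.
cos φ cos δ sin H_s = 0.5606 × 0.9379 × 0.8376 = 0.4404.
Q̄ = (1362/π) × (-0.2852 + 0.4404) = 433.54 × 0.1552 = 67.29 W/m².

67 W/m²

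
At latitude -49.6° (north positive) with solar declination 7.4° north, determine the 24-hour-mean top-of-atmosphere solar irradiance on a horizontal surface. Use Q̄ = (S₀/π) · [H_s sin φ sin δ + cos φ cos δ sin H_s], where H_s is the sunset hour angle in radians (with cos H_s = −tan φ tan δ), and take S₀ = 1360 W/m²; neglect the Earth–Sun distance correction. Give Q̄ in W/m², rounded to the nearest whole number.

The sunset hour angle satisfies cos H_s = −tan φ tan δ = 0.1526, giving H_s = 81.22°. In radians, H_s = 1.4176.
H_s sin φ sin δ = 1.4176 × -0.7615 × 0.1288 = -0.1390.
cos φ cos δ sin H_s = 0.6481 × 0.9917 × 0.9883 = 0.6352.
Q̄ = (1360/π) × (-0.1390 + 0.6352) = 432.90 × 0.4962 = 214.80 W/m².

215 W/m²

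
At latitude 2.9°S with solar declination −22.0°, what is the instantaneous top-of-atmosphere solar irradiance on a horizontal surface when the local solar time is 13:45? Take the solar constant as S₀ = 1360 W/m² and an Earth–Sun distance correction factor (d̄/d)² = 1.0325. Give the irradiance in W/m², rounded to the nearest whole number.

Hour angle H = 15° × (13.75 − 12) = 26.25°.
cos θ_z = sin(-2.9°) sin(-22.0°) + cos(-2.9°) cos(-22.0°) cos(26.25°) = 0.0190 + 0.8305 = 0.8495.
Top-of-atmosphere irradiance = S₀ (d̄/d)² cos θ_z = 1360 × 1.0325 × 0.8495 = 1192.87 W/m².

1193 W/m²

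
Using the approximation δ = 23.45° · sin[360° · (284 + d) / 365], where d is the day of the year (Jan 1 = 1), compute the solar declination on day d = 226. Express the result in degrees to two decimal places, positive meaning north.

+14.11°

360 × (284 + 226) / 365 = 503.014°; sin(503.014°) = 0.6016.
δ = 23.45 × 0.6016 = 14.108° ≈ +14.11°.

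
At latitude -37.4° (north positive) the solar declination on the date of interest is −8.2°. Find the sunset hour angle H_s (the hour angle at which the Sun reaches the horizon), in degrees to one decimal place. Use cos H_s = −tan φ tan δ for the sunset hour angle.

cos H_s = −tan(-37.4°) · tan(-8.2°) = -0.1102, so H_s = arccos(-0.1102) = 96.33°.

96.3°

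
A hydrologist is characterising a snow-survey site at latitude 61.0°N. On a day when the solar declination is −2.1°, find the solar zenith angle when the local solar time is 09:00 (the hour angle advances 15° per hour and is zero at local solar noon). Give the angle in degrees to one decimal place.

71.9°

Hour angle H = 15° × (9 − 12) = -45.00°.
cos θ_z = sin φ sin δ + cos φ cos δ cos H = (0.8746)(-0.0366) + (0.4848)(0.9993)(0.7071) = 0.3106.
θ_z = arccos(0.3106) = 71.90°.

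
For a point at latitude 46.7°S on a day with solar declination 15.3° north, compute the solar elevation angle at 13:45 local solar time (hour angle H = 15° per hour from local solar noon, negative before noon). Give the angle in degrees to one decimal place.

23.7°

Hour angle H = 15° × (13.75 − 12) = 26.25°.
cos θ_z = sin φ sin δ + cos φ cos δ cos H = (-0.7278)(0.2639) + (0.6858)(0.9646)(0.8969) = 0.4013.
θ_z = arccos(0.4013) = 66.34°, so the elevation is 90° − 66.34° = 23.66°.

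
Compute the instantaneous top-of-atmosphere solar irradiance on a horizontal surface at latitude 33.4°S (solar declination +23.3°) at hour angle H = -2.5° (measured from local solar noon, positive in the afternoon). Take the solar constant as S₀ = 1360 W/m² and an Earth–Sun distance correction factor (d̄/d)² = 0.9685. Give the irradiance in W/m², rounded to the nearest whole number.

cos θ_z = sin φ sin δ + cos φ cos δ cos H = (-0.5505)(0.3955) + (0.8348)(0.9184)(0.9990) = 0.5482.
Top-of-atmosphere irradiance = S₀ (d̄/d)² cos θ_z = 1360 × 0.9685 × 0.5482 = 722.07 W/m².

722 W/m²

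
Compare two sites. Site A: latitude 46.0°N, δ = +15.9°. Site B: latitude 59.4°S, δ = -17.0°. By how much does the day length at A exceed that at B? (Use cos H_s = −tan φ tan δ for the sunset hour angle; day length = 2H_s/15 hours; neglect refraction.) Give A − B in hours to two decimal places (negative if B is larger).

-1.86 h

A: H_s = arccos(−tan 46.0° · tan 15.9°) = 107.16°, so 2H_s/15 = 14.2880 h.
B: H_s = arccos(−tan -59.4° · tan -17.0°) = 121.13°, so 2H_s/15 = 16.1507 h.
A − B = 14.2880 − 16.1507 = -1.8627 h.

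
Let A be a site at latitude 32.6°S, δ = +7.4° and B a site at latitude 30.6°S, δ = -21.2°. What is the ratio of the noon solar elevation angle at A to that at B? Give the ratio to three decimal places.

A: 90° − |-32.6 − (7.4)| = 50.00°.
B: 90° − |-30.6 − (-21.2)| = 80.60°.
Ratio A/B = 50.0000 / 80.6000 = 0.6203.

0.620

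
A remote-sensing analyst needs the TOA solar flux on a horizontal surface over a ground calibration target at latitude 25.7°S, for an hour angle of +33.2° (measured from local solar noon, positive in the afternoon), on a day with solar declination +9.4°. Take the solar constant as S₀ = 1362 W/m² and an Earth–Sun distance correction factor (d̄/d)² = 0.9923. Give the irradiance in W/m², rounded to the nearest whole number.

910 W/m²

cos θ_z = sin φ sin δ + cos φ cos δ cos H = (-0.4337)(0.1633) + (0.9011)(0.9866)(0.8368) = 0.6731.
Top-of-atmosphere irradiance = S₀ (d̄/d)² cos θ_z = 1362 × 0.9923 × 0.6731 = 909.70 W/m².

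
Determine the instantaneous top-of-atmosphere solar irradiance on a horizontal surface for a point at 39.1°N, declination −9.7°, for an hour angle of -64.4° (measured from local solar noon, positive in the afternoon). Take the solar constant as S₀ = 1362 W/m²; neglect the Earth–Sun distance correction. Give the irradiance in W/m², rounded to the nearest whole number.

cos θ_z = sin(39.1°) sin(-9.7°) + cos(39.1°) cos(-9.7°) cos(-64.40°) = -0.1063 + 0.3305 = 0.2242.
Top-of-atmosphere irradiance = S₀ cos θ_z = 1362 × 0.2242 = 305.36 W/m².

305 W/m²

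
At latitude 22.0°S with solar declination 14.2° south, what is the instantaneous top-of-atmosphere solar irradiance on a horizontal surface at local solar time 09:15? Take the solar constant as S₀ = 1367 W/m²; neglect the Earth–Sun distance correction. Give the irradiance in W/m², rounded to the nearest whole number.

1049 W/m²

Hour angle H = 15° × (9.25 − 12) = -41.25°.
cos θ_z = sin φ sin δ + cos φ cos δ cos H = (-0.3746)(-0.2453) + (0.9272)(0.9694)(0.7518) = 0.7676.
Top-of-atmosphere irradiance = S₀ cos θ_z = 1367 × 0.7676 = 1049.31 W/m².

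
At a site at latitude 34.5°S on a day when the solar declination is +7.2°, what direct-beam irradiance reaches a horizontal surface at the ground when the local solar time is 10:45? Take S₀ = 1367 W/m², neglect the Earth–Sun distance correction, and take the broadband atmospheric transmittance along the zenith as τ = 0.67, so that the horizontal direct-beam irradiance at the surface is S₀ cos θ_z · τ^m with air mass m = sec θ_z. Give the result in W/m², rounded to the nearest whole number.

Hour angle H = 15° × (10.75 − 12) = -18.75°.
cos θ_z = sin(-34.5°) sin(7.2°) + cos(-34.5°) cos(7.2°) cos(-18.75°) = -0.0710 + 0.7742 = 0.7032.
Air mass m = 1/cos θ_z = 1/0.7032 = 1.422; τ^m = 0.67^1.422 = 0.5658.
Surface direct beam = 1367 × 0.7032 × 0.5658 = 543.89 W/m².

544 W/m²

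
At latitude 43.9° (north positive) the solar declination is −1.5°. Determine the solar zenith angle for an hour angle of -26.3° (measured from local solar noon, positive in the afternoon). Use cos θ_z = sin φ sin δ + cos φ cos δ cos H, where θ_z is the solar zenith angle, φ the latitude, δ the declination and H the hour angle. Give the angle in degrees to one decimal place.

51.1°

cos θ_z = sin φ sin δ + cos φ cos δ cos H = (0.6934)(-0.0262) + (0.7206)(0.9997)(0.8965) = 0.6277.
θ_z = arccos(0.6277) = 51.12°.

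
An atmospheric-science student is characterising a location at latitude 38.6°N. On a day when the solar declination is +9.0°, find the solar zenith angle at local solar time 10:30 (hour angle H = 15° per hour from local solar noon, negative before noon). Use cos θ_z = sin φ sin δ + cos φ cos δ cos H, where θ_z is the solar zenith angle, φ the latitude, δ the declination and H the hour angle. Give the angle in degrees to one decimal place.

Hour angle H = 15° × (10.5 − 12) = -22.50°.
cos θ_z = sin(38.6°) sin(9.0°) + cos(38.6°) cos(9.0°) cos(-22.50°) = 0.0976 + 0.7131 = 0.8107.
θ_z = arccos(0.8107) = 35.84°.

35.8°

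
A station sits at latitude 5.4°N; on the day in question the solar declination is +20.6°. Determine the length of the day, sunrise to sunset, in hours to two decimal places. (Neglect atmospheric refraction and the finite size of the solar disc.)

−tan φ tan δ = −(0.0945)(0.3759) = -0.0355; H_s = arccos(-0.0355) = 92.03°.
Day length = 2 H_s / 15° h⁻¹ = 184.06° / 15 = 12.271 h.

12.27 hours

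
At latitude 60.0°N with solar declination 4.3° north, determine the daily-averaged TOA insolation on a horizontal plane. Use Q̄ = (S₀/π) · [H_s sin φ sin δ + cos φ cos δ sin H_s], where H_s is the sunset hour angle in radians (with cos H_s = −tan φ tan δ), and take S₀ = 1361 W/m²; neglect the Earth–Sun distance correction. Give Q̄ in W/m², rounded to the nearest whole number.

262 W/m²

The sunset hour angle satisfies cos H_s = −tan φ tan δ = -0.1302, giving H_s = 97.48°. In radians, H_s = 1.7013.
H_s sin φ sin δ = 1.7013 × 0.8660 × 0.0750 = 0.1105.
cos φ cos δ sin H_s = 0.5000 × 0.9972 × 0.9915 = 0.4944.
Q̄ = (1361/π) × (0.1105 + 0.4944) = 433.22 × 0.6049 = 262.05 W/m².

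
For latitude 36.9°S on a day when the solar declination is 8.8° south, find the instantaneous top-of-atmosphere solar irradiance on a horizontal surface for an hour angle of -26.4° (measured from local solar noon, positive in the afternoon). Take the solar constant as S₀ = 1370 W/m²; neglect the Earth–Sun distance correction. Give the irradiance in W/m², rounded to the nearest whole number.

1096 W/m²

cos θ_z = sin(-36.9°) sin(-8.8°) + cos(-36.9°) cos(-8.8°) cos(-26.40°) = 0.0919 + 0.7079 = 0.7998.
Top-of-atmosphere irradiance = S₀ cos θ_z = 1370 × 0.7998 = 1095.73 W/m².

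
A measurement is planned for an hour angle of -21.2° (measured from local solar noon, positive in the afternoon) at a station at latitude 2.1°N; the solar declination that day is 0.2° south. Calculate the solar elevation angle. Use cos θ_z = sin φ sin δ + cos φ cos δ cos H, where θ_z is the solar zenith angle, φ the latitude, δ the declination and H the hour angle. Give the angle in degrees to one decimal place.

68.7°

cos θ_z = sin φ sin δ + cos φ cos δ cos H = (0.0366)(-0.0035) + (0.9993)(1.0000)(0.9323) = 0.9315.
θ_z = arccos(0.9315) = 21.33°, so the elevation is 90° − 21.33° = 68.67°.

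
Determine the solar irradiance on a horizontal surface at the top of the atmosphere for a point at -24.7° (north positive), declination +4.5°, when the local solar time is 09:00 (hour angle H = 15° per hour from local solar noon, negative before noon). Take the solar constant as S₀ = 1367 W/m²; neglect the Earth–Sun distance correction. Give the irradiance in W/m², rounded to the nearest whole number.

831 W/m²

Hour angle H = 15° × (9 − 12) = -45.00°.
cos θ_z = sin(-24.7°) sin(4.5°) + cos(-24.7°) cos(4.5°) cos(-45.00°) = -0.0328 + 0.6404 = 0.6076.
Top-of-atmosphere irradiance = S₀ cos θ_z = 1367 × 0.6076 = 830.59 W/m².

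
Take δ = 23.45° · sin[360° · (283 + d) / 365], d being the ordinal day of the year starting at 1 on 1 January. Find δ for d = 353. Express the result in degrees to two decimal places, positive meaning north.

-23.42°

360 × (283 + 353) / 365 = 627.288°; sin(627.288°) = -0.9989.
δ = 23.45 × -0.9989 = -23.424° ≈ -23.42°.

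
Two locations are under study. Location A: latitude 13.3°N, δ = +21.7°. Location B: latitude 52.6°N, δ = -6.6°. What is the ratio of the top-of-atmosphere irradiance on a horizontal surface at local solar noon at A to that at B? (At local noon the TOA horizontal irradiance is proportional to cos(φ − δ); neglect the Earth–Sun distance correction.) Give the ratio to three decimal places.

A: cos θ_z = cos(13.3° − (21.7°)) = 0.9893.
B: cos θ_z = cos(52.6° − (-6.6°)) = 0.5120.
Ratio A/B = 0.9893 / 0.5120 = 1.9322.

1.932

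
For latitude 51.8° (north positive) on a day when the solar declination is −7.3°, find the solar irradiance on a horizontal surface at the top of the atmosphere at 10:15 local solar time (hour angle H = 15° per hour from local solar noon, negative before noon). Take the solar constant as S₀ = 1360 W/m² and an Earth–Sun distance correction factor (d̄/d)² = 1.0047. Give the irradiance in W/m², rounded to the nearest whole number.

615 W/m²

Hour angle H = 15° × (10.25 − 12) = -26.25°.
cos θ_z = sin(51.8°) sin(-7.3°) + cos(51.8°) cos(-7.3°) cos(-26.25°) = -0.0999 + 0.5501 = 0.4502.
Top-of-atmosphere irradiance = S₀ (d̄/d)² cos θ_z = 1360 × 1.0047 × 0.4502 = 615.15 W/m².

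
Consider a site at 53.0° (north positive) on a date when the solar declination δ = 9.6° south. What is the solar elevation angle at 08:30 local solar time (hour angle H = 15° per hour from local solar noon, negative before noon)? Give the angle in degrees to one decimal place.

13.2°

Hour angle H = 15° × (8.5 − 12) = -52.50°.
cos θ_z = sin(53.0°) sin(-9.6°) + cos(53.0°) cos(-9.6°) cos(-52.50°) = -0.1332 + 0.3612 = 0.2280.
θ_z = arccos(0.2280) = 76.82°, so the elevation is 90° − 76.82° = 13.18°.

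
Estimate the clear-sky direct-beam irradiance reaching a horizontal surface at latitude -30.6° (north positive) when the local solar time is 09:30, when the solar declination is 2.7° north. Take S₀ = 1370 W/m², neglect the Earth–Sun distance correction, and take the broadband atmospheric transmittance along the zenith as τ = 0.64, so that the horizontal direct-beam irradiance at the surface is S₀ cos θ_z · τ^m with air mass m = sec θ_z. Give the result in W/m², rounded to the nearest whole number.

Hour angle H = 15° × (9.5 − 12) = -37.50°.
With φ = -30.6°, δ = 2.7°, H = -37.50°: sin φ sin δ = -0.0240, cos φ cos δ cos H = 0.6821, so cos θ_z = 0.6581.
Air mass m = 1/cos θ_z = 1/0.6581 = 1.520; τ^m = 0.64^1.520 = 0.5075.
Surface direct beam = 1370 × 0.6581 × 0.5075 = 457.56 W/m².

458 W/m²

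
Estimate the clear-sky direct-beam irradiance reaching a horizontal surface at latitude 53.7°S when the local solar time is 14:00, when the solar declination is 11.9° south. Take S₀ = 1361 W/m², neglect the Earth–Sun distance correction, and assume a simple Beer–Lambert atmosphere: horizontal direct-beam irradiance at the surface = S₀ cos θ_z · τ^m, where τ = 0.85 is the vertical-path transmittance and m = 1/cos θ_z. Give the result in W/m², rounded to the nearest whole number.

713 W/m²

Hour angle H = 15° × (14 − 12) = 30.00°.
With φ = -53.7°, δ = -11.9°, H = 30.00°: sin φ sin δ = 0.1662, cos φ cos δ cos H = 0.5017, so cos θ_z = 0.6679.
Air mass m = 1/cos θ_z = 1/0.6679 = 1.497; τ^m = 0.85^1.497 = 0.7840.
Surface direct beam = 1361 × 0.6679 × 0.7840 = 712.67 W/m².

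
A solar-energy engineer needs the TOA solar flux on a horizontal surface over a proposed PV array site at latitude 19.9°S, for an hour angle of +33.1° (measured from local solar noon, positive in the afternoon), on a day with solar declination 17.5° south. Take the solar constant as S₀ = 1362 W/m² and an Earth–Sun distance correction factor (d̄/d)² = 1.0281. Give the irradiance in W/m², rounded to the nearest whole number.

With φ = -19.9°, δ = -17.5°, H = 33.10°: sin φ sin δ = 0.1024, cos φ cos δ cos H = 0.7512, so cos θ_z = 0.8536.
Top-of-atmosphere irradiance = S₀ (d̄/d)² cos θ_z = 1362 × 1.0281 × 0.8536 = 1195.27 W/m².

1195 W/m²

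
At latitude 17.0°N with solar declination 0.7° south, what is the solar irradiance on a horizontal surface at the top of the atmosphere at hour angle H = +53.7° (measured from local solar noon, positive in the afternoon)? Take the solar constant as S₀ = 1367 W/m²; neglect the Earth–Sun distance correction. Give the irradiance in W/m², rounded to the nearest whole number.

769 W/m²

cos θ_z = sin(17.0°) sin(-0.7°) + cos(17.0°) cos(-0.7°) cos(53.70°) = -0.0036 + 0.5661 = 0.5625.
Top-of-atmosphere irradiance = S₀ cos θ_z = 1367 × 0.5625 = 768.94 W/m².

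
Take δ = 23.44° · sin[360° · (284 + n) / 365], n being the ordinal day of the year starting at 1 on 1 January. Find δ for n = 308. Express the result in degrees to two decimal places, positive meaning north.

360 × (284 + 308) / 365 = 583.890°; sin(583.890°) = -0.6933.
δ = 23.44 × -0.6933 = -16.251° ≈ -16.25°.

-16.25°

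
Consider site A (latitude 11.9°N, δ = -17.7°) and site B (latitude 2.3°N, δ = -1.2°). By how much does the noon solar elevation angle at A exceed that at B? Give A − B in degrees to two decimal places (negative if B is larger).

-26.10°

A: 90° − |11.9 − (-17.7)| = 60.40°.
B: 90° − |2.3 − (-1.2)| = 86.50°.
A − B = 60.40 − 86.50 = -26.10°.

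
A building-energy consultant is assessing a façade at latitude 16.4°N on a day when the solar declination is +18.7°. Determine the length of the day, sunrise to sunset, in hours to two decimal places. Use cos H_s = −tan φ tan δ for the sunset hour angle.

The sunset hour angle satisfies cos H_s = −tan φ tan δ = -0.0996, giving H_s = 95.72°.
Day length = 2 H_s / 15° h⁻¹ = 191.44° / 15 = 12.763 h.

12.76 hours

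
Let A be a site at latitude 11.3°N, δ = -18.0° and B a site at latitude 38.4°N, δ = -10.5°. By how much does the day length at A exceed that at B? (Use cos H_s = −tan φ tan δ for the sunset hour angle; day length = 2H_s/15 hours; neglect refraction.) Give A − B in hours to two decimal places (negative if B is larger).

A: H_s = arccos(−tan 11.3° · tan -18.0°) = 86.28°, so 2H_s/15 = 11.5040 h.
B: H_s = arccos(−tan 38.4° · tan -10.5°) = 81.55°, so 2H_s/15 = 10.8733 h.
A − B = 11.5040 − 10.8733 = 0.6307 h.

+0.63 h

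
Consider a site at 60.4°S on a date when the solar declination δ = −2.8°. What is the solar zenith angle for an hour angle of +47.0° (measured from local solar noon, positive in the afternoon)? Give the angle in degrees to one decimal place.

67.7°

With φ = -60.4°, δ = -2.8°, H = 47.00°: sin φ sin δ = 0.0425, cos φ cos δ cos H = 0.3365, so cos θ_z = 0.3790.
θ_z = arccos(0.3790) = 67.73°.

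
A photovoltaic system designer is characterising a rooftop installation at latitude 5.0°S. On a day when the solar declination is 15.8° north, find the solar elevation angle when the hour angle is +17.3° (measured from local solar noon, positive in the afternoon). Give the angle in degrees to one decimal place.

With φ = -5.0°, δ = 15.8°, H = 17.30°: sin φ sin δ = -0.0237, cos φ cos δ cos H = 0.9152, so cos θ_z = 0.8915.
θ_z = arccos(0.8915) = 26.94°, so the elevation is 90° − 26.94° = 63.06°.

63.1°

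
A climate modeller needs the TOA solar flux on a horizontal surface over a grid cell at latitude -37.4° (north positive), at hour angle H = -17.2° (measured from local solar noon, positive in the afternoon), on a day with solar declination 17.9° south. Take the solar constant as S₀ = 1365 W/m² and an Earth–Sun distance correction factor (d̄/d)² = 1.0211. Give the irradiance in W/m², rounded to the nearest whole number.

cos θ_z = sin φ sin δ + cos φ cos δ cos H = (-0.6074)(-0.3074) + (0.7944)(0.9516)(0.9553) = 0.9089.
Top-of-atmosphere irradiance = S₀ (d̄/d)² cos θ_z = 1365 × 1.0211 × 0.9089 = 1266.83 W/m².

1267 W/m²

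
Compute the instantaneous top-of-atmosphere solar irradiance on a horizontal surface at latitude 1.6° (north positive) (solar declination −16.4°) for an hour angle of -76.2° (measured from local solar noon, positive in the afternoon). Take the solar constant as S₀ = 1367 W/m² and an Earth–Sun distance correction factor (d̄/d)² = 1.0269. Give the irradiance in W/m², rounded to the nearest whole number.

310 W/m²

With φ = 1.6°, δ = -16.4°, H = -76.20°: sin φ sin δ = -0.0079, cos φ cos δ cos H = 0.2287, so cos θ_z = 0.2208.
Top-of-atmosphere irradiance = S₀ (d̄/d)² cos θ_z = 1367 × 1.0269 × 0.2208 = 309.95 W/m².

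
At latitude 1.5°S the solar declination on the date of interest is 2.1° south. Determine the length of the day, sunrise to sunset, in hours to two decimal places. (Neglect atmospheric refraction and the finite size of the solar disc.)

The sunset hour angle satisfies cos H_s = −tan φ tan δ = -0.0010, giving H_s = 90.06°.
Day length = 2 H_s / 15° h⁻¹ = 180.12° / 15 = 12.008 h.

12.01 hours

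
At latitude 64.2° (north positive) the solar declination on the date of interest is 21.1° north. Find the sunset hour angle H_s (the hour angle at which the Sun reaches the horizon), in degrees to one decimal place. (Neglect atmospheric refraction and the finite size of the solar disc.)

−tan φ tan δ = −(2.0686)(0.3859) = -0.7983; H_s = arccos(-0.7983) = 142.97°.

143.0°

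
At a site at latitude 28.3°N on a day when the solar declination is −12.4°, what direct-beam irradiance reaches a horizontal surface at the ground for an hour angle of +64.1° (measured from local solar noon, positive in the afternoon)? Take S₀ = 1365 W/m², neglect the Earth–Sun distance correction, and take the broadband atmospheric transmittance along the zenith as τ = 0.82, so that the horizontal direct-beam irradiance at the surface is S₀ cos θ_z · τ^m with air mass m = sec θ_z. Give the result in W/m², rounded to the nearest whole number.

181 W/m²

cos θ_z = sin φ sin δ + cos φ cos δ cos H = (0.4741)(-0.2147) + (0.8805)(0.9767)(0.4368) = 0.2739.
Air mass m = 1/cos θ_z = 1/0.2739 = 3.651; τ^m = 0.82^3.651 = 0.4845.
Surface direct beam = 1365 × 0.2739 × 0.4845 = 181.14 W/m².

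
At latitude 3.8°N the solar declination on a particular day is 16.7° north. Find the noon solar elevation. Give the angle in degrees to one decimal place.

77.1°

At local solar noon the hour angle is zero, so the elevation is 90° − |φ − δ| = 90° − |3.8° − (16.7°)| = 90° − 12.9° = 77.1°.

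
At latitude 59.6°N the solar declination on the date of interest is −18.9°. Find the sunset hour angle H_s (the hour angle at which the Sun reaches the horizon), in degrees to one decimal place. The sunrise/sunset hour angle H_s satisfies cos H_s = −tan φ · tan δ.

The sunset hour angle satisfies cos H_s = −tan φ tan δ = 0.5836, giving H_s = 54.30°.

54.3°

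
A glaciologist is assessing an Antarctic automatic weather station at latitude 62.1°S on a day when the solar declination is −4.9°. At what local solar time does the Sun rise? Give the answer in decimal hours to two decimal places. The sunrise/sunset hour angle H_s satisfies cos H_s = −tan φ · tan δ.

cos H_s = −tan(-62.1°) · tan(-4.9°) = -0.1619, so H_s = arccos(-0.1619) = 99.32°.
Sunrise is at 12 − H_s/15 = 12 − 6.621 = 5.379 h local solar time.

5.38 h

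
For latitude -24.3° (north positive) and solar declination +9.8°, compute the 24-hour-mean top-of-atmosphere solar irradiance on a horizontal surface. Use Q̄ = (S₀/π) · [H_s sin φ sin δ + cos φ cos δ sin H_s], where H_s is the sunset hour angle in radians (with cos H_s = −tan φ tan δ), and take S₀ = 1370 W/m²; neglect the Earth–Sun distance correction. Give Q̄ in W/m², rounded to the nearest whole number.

345 W/m²

−tan φ tan δ = −(-0.4515)(0.1727) = 0.0780; H_s = arccos(0.0780) = 85.53°. In radians, H_s = 1.4928.
H_s sin φ sin δ = 1.4928 × -0.4115 × 0.1702 = -0.1046.
cos φ cos δ sin H_s = 0.9114 × 0.9854 × 0.9970 = 0.8954.
Q̄ = (1370/π) × (-0.1046 + 0.8954) = 436.08 × 0.7908 = 344.85 W/m².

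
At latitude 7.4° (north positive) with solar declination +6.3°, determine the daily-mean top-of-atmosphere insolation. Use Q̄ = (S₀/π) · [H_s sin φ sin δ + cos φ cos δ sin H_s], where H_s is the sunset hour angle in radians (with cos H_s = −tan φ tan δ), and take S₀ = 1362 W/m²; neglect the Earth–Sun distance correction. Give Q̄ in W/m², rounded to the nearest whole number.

cos H_s = −tan(7.4°) · tan(6.3°) = -0.0143, so H_s = arccos(-0.0143) = 90.82°. In radians, H_s = 1.5851.
H_s sin φ sin δ = 1.5851 × 0.1288 × 0.1097 = 0.0224.
cos φ cos δ sin H_s = 0.9917 × 0.9940 × 0.9999 = 0.9857.
Q̄ = (1362/π) × (0.0224 + 0.9857) = 433.54 × 1.0081 = 437.05 W/m².

437 W/m²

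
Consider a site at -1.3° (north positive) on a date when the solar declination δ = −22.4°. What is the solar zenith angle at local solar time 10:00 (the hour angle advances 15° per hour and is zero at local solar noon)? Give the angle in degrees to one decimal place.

36.0°

Hour angle H = 15° × (10 − 12) = -30.00°.
cos θ_z = sin φ sin δ + cos φ cos δ cos H = (-0.0227)(-0.3811) + (0.9997)(0.9245)(0.8660) = 0.8090.
θ_z = arccos(0.8090) = 36.00°.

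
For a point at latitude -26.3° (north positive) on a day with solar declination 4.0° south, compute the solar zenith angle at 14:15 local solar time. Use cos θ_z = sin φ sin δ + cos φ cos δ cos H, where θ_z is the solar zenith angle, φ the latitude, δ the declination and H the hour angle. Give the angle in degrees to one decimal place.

Hour angle H = 15° × (14.25 − 12) = 33.75°.
cos θ_z = sin φ sin δ + cos φ cos δ cos H = (-0.4431)(-0.0698) + (0.8965)(0.9976)(0.8315) = 0.7746.
θ_z = arccos(0.7746) = 39.23°.

39.2°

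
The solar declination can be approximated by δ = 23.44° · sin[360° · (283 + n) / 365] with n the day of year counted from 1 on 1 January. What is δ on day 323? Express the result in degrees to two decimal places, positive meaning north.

360 × (283 + 323) / 365 = 597.699°; sin(597.699°) = -0.8453.
δ = 23.44 × -0.8453 = -19.814° ≈ -19.81°.

-19.81°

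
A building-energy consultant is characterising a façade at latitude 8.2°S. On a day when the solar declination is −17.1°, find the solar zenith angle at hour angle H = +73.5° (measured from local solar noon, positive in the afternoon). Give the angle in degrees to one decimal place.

71.9°

cos θ_z = sin φ sin δ + cos φ cos δ cos H = (-0.1426)(-0.2940) + (0.9898)(0.9558)(0.2840) = 0.3106.
θ_z = arccos(0.3106) = 71.90°.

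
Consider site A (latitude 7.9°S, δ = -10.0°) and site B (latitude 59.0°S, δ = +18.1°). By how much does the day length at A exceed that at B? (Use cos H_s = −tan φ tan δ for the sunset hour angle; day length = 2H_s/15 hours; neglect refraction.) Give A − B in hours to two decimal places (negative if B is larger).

A: H_s = arccos(−tan -7.9° · tan -10.0°) = 91.40°, so 2H_s/15 = 12.1867 h.
B: H_s = arccos(−tan -59.0° · tan 18.1°) = 57.05°, so 2H_s/15 = 7.6067 h.
A − B = 12.1867 − 7.6067 = 4.5800 h.

+4.58 h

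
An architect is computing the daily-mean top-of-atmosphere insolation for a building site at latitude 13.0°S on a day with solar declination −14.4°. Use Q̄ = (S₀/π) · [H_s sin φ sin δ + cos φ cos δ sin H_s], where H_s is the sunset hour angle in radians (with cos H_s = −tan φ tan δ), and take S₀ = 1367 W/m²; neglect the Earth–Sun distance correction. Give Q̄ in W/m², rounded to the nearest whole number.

cos H_s = −tan(-13.0°) · tan(-14.4°) = -0.0593, so H_s = arccos(-0.0593) = 93.40°. In radians, H_s = 1.6301.
H_s sin φ sin δ = 1.6301 × -0.2250 × -0.2487 = 0.0912.
cos φ cos δ sin H_s = 0.9744 × 0.9686 × 0.9982 = 0.9421.
Q̄ = (1367/π) × (0.0912 + 0.9421) = 435.13 × 1.0333 = 449.62 W/m².

450 W/m²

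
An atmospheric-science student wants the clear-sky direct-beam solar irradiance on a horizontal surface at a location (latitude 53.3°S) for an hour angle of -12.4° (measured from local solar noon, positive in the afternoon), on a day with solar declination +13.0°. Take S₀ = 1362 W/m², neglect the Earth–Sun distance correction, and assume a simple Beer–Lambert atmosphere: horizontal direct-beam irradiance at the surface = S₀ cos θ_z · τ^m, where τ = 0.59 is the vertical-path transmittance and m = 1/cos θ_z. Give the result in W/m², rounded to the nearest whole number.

136 W/m²

cos θ_z = sin φ sin δ + cos φ cos δ cos H = (-0.8018)(0.2250) + (0.5976)(0.9744)(0.9767) = 0.3883.
Air mass m = 1/cos θ_z = 1/0.3883 = 2.575; τ^m = 0.59^2.575 = 0.2570.
Surface direct beam = 1362 × 0.3883 × 0.2570 = 135.92 W/m².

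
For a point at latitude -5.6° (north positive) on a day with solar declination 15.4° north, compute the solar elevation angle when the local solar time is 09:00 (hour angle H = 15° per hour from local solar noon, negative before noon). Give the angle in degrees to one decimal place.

Hour angle H = 15° × (9 − 12) = -45.00°.
With φ = -5.6°, δ = 15.4°, H = -45.00°: sin φ sin δ = -0.0259, cos φ cos δ cos H = 0.6785, so cos θ_z = 0.6526.
θ_z = arccos(0.6526) = 49.26°, so the elevation is 90° − 49.26° = 40.74°.

40.7°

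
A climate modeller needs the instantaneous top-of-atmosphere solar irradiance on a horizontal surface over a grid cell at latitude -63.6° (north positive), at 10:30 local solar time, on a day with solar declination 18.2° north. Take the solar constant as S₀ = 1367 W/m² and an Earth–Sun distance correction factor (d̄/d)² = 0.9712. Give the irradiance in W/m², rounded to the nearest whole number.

Hour angle H = 15° × (10.5 − 12) = -22.50°.
cos θ_z = sin(-63.6°) sin(18.2°) + cos(-63.6°) cos(18.2°) cos(-22.50°) = -0.2798 + 0.3902 = 0.1104.
Top-of-atmosphere irradiance = S₀ (d̄/d)² cos θ_z = 1367 × 0.9712 × 0.1104 = 146.57 W/m².

147 W/m²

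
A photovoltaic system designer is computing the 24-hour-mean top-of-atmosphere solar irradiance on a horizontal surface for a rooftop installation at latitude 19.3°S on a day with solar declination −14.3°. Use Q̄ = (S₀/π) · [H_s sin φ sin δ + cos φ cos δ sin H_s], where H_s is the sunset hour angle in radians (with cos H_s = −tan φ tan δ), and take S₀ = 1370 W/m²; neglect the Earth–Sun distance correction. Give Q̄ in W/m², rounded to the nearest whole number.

456 W/m²

cos H_s = −tan(-19.3°) · tan(-14.3°) = -0.0893, so H_s = arccos(-0.0893) = 95.12°. In radians, H_s = 1.6602.
H_s sin φ sin δ = 1.6602 × -0.3305 × -0.2470 = 0.1355.
cos φ cos δ sin H_s = 0.9438 × 0.9690 × 0.9960 = 0.9109.
Q̄ = (1370/π) × (0.1355 + 0.9109) = 436.08 × 1.0464 = 456.31 W/m².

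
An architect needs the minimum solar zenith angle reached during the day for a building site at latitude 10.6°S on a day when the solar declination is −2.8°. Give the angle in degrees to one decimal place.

7.8°

At local solar noon the hour angle is zero, so the zenith angle is |φ − δ| = |-10.6° − (-2.8°)| = 7.8°.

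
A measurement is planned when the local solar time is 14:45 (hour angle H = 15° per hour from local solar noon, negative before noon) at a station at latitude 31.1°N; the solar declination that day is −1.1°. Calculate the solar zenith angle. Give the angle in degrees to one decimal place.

Hour angle H = 15° × (14.75 − 12) = 41.25°.
With φ = 31.1°, δ = -1.1°, H = 41.25°: sin φ sin δ = -0.0099, cos φ cos δ cos H = 0.6437, so cos θ_z = 0.6338.
θ_z = arccos(0.6338) = 50.67°.

50.7°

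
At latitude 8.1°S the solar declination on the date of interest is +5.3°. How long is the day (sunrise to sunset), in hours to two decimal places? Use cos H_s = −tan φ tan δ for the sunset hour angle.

cos H_s = −tan(-8.1°) · tan(5.3°) = 0.0132, so H_s = arccos(0.0132) = 89.24°.
Day length = 2 H_s / 15° h⁻¹ = 178.48° / 15 = 11.899 h.

11.90 hours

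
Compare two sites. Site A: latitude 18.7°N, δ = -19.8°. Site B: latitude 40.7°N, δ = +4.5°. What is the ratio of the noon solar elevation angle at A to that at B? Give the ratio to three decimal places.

0.957

A: 90° − |18.7 − (-19.8)| = 51.50°.
B: 90° − |40.7 − (4.5)| = 53.80°.
Ratio A/B = 51.5000 / 53.8000 = 0.9572.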